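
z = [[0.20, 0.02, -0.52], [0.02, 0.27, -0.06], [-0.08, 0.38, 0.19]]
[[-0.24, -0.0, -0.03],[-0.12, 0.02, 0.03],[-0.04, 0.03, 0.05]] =z @ [[-0.23, -0.46, -0.12], [-0.34, 0.08, 0.11], [0.36, -0.17, 0.01]]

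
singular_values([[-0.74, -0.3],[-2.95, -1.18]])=[3.28, 0.0]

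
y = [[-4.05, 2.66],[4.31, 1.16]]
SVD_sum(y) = [[-4.41, 0.92],[3.9, -0.81]] + [[0.36, 1.74], [0.41, 1.97]]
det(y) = -16.16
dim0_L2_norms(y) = [5.91, 2.9]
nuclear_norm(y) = 8.70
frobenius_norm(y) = 6.59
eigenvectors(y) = [[-0.85, -0.36], [0.53, -0.93]]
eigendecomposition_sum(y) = [[-4.60,1.78], [2.88,-1.12]] + [[0.55, 0.88], [1.43, 2.28]]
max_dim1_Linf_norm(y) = 4.31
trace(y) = -2.89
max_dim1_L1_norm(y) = 6.71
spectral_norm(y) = 6.01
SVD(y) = [[-0.75, 0.66], [0.66, 0.75]] @ diag([6.014931710974704, 2.6870795507969105]) @ [[0.98, -0.20], [0.2, 0.98]]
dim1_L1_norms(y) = [6.71, 5.47]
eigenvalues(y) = [-5.72, 2.83]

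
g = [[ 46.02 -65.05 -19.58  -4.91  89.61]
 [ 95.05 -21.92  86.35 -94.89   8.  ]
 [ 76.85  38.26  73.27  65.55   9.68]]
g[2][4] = 9.68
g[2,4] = 9.68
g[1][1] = -21.92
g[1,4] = 8.0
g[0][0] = 46.02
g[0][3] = -4.91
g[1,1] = -21.92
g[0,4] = 89.61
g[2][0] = 76.85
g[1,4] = 8.0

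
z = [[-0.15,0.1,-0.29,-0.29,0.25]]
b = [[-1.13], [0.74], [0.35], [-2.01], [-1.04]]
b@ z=[[0.17, -0.11, 0.33, 0.33, -0.28], [-0.11, 0.07, -0.21, -0.21, 0.18], [-0.05, 0.03, -0.1, -0.1, 0.09], [0.30, -0.20, 0.58, 0.58, -0.5], [0.16, -0.1, 0.30, 0.30, -0.26]]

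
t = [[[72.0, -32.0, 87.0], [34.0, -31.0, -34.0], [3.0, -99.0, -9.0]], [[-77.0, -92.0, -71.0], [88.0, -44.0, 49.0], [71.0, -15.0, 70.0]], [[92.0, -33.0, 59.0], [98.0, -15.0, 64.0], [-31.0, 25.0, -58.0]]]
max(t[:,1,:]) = 98.0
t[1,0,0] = -77.0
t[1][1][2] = 49.0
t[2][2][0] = -31.0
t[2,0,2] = 59.0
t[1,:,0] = [-77.0, 88.0, 71.0]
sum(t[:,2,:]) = -43.0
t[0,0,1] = -32.0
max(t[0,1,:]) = 34.0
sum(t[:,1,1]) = -90.0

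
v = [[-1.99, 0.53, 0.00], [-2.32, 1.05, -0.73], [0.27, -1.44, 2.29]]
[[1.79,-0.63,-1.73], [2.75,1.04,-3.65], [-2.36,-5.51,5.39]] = v@[[-0.42, 1.1, 0.38], [1.8, 2.95, -1.83], [0.15, -0.68, 1.16]]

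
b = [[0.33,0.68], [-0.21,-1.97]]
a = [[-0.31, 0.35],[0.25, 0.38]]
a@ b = [[-0.18, -0.90], [0.0, -0.58]]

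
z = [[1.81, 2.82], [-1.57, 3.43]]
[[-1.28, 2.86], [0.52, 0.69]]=z @[[-0.55, 0.74], [-0.10, 0.54]]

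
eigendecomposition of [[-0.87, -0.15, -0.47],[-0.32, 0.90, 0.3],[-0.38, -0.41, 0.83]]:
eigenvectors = [[(-0.97+0j), -0.09-0.16j, (-0.09+0.16j)], [-0.13+0.00j, 0.70+0.00j, 0.70-0.00j], [(-0.23+0j), -0.02+0.69j, -0.02-0.69j]]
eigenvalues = [(-1+0j), (0.93+0.37j), (0.93-0.37j)]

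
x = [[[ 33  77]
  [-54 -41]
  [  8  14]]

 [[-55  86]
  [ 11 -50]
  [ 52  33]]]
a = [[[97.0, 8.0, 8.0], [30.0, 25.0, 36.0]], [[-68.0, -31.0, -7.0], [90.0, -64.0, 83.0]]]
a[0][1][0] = 30.0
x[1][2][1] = 33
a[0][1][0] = 30.0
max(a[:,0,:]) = 97.0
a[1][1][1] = -64.0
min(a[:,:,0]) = -68.0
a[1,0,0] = -68.0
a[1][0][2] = -7.0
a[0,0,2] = 8.0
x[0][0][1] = 77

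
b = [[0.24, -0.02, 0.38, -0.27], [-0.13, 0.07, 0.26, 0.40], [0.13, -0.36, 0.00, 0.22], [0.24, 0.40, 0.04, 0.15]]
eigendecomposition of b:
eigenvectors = [[(-0.47-0.17j), (-0.47+0.17j), -0.65+0.00j, -0.65-0.00j], [(0.09-0.44j), (0.09+0.44j), 0.25+0.40j, (0.25-0.4j)], [(0.6+0j), 0.60-0.00j, -0.33+0.05j, -0.33-0.05j], [-0.21+0.37j, -0.21-0.37j, 0.06+0.48j, 0.06-0.48j]]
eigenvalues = [(-0.23+0.36j), (-0.23-0.36j), (0.46+0.18j), (0.46-0.18j)]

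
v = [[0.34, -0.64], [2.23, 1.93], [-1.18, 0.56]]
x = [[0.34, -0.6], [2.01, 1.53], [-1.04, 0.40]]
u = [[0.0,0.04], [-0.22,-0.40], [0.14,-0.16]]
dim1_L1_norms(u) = [0.04, 0.62, 0.3]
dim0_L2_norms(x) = [2.29, 1.69]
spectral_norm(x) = 2.60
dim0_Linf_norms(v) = [2.23, 1.93]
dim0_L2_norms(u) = [0.26, 0.43]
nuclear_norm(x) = 3.75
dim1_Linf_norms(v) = [0.64, 2.23, 1.18]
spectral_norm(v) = 3.01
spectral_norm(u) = 0.47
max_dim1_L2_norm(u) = 0.46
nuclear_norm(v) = 4.38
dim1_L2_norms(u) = [0.04, 0.46, 0.21]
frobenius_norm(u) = 0.51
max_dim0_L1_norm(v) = 3.75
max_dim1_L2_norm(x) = 2.53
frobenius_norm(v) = 3.31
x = v + u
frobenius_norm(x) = 2.85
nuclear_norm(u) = 0.66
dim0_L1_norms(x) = [3.39, 2.53]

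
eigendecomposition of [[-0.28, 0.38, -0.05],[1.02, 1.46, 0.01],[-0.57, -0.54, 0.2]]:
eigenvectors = [[-0.19, -0.83, -0.07], [-0.9, 0.44, 0.05], [0.40, -0.34, 1.0]]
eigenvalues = [1.67, -0.5, 0.21]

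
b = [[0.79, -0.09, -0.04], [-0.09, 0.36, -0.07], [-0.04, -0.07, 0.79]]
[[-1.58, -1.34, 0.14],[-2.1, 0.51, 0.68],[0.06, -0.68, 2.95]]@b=[[-1.13,-0.35,0.27], [-1.73,0.32,0.59], [-0.01,-0.46,2.38]]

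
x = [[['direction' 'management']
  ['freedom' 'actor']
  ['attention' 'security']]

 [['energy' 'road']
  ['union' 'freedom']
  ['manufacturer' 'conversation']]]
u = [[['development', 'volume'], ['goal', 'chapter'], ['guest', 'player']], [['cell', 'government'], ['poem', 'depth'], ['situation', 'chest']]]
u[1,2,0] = 'situation'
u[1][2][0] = 'situation'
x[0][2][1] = 'security'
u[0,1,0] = 'goal'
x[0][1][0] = 'freedom'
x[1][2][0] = 'manufacturer'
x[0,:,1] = ['management', 'actor', 'security']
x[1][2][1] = 'conversation'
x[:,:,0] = [['direction', 'freedom', 'attention'], ['energy', 'union', 'manufacturer']]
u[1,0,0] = 'cell'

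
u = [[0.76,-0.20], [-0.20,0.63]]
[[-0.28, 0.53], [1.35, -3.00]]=u@[[0.21, -0.61], [2.21, -4.96]]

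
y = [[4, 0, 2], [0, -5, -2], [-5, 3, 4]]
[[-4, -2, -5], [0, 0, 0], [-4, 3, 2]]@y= [[9, -5, -24], [0, 0, 0], [-26, -9, -6]]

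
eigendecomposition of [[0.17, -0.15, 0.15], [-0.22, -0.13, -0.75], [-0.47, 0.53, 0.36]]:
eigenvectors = [[(0.62+0j), (-0.12-0.24j), (-0.12+0.24j)],[0.75+0.00j, -0.27+0.62j, (-0.27-0.62j)],[(-0.24+0j), (0.69+0j), (0.69-0j)]]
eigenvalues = [(-0.07+0j), (0.23+0.64j), (0.23-0.64j)]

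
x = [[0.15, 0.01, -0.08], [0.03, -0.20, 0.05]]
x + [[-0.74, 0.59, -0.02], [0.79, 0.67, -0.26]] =[[-0.59, 0.60, -0.10], [0.82, 0.47, -0.21]]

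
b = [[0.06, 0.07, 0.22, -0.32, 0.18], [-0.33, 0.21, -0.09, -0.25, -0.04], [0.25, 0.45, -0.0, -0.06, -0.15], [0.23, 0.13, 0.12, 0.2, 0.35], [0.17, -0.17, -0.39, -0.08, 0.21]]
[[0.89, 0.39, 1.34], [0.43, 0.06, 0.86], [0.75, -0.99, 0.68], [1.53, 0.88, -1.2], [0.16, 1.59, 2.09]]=b @ [[0.06, -0.34, 2.35],[2.72, -0.79, -0.69],[0.25, -1.71, -2.92],[-0.14, -0.46, -6.05],[3.32, 3.87, -0.25]]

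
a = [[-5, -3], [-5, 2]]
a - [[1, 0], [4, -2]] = [[-6, -3], [-9, 4]]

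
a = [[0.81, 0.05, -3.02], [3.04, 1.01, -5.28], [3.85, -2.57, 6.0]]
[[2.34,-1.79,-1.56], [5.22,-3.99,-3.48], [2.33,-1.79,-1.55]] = a @ [[1.02, -0.78, -0.68], [-0.57, 0.44, 0.38], [-0.51, 0.39, 0.34]]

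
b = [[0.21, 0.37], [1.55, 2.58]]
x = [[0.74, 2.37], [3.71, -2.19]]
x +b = [[0.95,  2.74], [5.26,  0.39]]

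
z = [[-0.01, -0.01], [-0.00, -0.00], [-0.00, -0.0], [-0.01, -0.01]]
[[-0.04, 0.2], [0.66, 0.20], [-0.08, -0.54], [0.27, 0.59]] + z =[[-0.05, 0.19], [0.66, 0.20], [-0.08, -0.54], [0.26, 0.58]]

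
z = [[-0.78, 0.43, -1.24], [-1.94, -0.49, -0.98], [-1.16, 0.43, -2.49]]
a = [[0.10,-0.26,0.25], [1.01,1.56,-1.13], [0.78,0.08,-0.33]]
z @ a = [[-0.61, 0.77, -0.27],[-1.45, -0.34, 0.39],[-1.62, 0.77, 0.05]]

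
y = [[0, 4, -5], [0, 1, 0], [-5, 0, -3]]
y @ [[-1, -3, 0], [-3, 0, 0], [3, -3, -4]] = [[-27, 15, 20], [-3, 0, 0], [-4, 24, 12]]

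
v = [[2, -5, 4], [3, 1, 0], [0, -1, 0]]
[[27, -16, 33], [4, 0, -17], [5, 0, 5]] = v @ [[3, 0, -4], [-5, 0, -5], [-1, -4, 4]]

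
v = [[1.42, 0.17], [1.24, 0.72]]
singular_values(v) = [1.98, 0.41]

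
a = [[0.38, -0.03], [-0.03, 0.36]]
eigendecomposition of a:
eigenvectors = [[0.81, 0.58], [-0.58, 0.81]]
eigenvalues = [0.4, 0.34]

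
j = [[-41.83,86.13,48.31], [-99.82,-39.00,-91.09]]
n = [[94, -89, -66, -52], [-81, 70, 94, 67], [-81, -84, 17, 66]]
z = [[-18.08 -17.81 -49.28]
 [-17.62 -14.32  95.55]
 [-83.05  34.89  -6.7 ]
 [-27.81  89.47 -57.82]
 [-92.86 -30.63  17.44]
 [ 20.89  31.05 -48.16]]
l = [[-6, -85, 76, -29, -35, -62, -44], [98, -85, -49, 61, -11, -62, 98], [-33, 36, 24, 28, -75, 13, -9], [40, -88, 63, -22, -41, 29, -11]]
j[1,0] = -99.82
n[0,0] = 94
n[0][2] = -66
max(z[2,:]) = 34.89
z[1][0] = -17.62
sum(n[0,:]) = -113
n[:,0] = [94, -81, -81]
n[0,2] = -66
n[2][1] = -84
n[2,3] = 66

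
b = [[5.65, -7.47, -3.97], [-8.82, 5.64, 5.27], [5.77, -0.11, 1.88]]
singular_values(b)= [15.68, 5.29, 1.96]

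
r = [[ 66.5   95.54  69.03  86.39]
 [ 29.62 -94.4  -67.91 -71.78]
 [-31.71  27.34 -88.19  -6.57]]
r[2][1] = 27.34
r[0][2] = 69.03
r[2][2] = -88.19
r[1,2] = -67.91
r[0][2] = 69.03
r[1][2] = -67.91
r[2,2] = -88.19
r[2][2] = -88.19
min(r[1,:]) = -94.4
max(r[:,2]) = 69.03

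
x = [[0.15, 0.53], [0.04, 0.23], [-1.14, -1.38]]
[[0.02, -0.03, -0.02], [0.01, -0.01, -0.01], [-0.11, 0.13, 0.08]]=x @ [[0.06,-0.07,-0.05], [0.03,-0.04,-0.02]]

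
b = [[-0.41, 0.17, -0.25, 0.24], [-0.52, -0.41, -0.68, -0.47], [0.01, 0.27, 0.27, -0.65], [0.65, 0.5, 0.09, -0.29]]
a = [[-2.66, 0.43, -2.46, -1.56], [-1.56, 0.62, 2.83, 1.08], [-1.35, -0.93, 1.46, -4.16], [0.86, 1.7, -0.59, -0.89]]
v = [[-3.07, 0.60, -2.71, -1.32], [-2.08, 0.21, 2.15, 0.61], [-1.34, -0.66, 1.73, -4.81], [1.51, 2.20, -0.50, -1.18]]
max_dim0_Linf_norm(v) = 4.81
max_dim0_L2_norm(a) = 4.66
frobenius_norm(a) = 7.39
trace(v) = -2.31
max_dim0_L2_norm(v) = 5.16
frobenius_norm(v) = 8.08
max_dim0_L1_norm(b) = 1.65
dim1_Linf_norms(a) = [2.66, 2.83, 4.16, 1.7]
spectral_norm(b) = 1.26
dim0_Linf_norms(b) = [0.65, 0.5, 0.68, 0.65]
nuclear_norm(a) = 13.98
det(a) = 114.85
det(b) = -0.21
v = a + b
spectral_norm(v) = 5.59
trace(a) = -1.47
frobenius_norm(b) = 1.66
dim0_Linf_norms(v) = [3.07, 2.2, 2.71, 4.81]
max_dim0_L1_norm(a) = 7.69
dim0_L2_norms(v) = [4.22, 2.38, 3.9, 5.16]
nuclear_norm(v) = 15.34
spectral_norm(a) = 5.10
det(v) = 167.78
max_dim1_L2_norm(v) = 5.33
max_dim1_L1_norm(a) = 7.9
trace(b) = -0.84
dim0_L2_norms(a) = [3.47, 2.08, 4.07, 4.66]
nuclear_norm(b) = 3.03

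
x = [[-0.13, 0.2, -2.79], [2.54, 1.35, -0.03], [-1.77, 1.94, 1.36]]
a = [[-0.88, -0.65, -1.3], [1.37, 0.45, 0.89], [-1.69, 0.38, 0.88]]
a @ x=[[0.76, -3.58, 0.71], [-0.61, 2.61, -2.63], [-0.37, 1.88, 5.9]]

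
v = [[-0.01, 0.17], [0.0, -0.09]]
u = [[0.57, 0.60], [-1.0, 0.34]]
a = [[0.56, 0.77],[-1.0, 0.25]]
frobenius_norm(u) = 1.34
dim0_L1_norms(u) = [1.57, 0.94]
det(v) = 0.00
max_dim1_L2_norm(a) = 1.03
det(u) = 0.79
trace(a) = 0.81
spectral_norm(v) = 0.19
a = u + v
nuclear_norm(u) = 1.84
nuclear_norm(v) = 0.20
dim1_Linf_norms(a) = [0.77, 1.0]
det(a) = 0.91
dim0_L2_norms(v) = [0.01, 0.19]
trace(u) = 0.91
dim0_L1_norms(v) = [0.01, 0.26]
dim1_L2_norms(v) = [0.17, 0.09]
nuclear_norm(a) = 1.95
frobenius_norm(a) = 1.40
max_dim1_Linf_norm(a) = 1.0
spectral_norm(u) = 1.15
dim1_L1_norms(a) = [1.33, 1.25]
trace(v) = -0.10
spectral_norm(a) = 1.17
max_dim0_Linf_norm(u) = 1.0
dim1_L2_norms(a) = [0.95, 1.03]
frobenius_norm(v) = 0.19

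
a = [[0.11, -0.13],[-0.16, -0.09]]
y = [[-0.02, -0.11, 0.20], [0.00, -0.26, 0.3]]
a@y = [[-0.0,  0.02,  -0.02], [0.00,  0.04,  -0.06]]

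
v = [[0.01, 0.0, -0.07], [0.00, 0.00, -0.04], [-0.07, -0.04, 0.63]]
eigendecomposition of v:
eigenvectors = [[-0.11,-0.85,0.51],[-0.06,0.52,0.85],[0.99,-0.06,0.11]]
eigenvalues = [0.64, 0.0, -0.01]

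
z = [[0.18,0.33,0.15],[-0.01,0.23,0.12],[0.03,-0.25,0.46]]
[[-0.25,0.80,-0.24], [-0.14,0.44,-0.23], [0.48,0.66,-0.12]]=z @ [[-0.14, 1.05, 0.43],[-0.92, 0.98, -0.66],[0.55, 1.89, -0.64]]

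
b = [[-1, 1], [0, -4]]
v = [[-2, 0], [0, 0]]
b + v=[[-3, 1], [0, -4]]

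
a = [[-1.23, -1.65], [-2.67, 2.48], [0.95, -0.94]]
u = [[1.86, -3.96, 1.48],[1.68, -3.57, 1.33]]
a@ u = [[-5.06,10.76,-4.01],[-0.80,1.72,-0.65],[0.19,-0.41,0.16]]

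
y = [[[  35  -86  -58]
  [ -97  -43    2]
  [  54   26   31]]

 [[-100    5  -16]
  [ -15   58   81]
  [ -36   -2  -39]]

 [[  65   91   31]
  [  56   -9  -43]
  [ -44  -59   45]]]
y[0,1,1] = -43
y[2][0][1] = 91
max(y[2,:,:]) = 91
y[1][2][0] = -36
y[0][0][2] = -58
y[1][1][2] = 81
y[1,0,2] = -16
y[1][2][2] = -39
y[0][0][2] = -58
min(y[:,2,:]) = -59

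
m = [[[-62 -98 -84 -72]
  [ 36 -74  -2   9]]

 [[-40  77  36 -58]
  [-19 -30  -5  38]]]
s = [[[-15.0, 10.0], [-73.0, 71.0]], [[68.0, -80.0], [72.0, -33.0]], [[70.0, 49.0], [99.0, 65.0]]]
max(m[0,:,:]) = 36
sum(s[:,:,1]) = 82.0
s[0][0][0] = -15.0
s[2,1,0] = 99.0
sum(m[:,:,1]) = -125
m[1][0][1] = 77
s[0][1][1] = 71.0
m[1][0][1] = 77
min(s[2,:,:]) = 49.0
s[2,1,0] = 99.0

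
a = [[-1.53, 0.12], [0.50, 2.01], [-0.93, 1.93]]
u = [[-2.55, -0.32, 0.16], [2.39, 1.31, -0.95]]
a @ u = [[4.19,0.65,-0.36], [3.53,2.47,-1.83], [6.98,2.83,-1.98]]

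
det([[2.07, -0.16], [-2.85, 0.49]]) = 0.558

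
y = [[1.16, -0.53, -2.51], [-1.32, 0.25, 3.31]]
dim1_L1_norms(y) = [4.2, 4.88]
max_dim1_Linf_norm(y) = 3.31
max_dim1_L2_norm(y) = 3.57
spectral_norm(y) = 4.54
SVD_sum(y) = [[1.08, -0.32, -2.57],[-1.38, 0.41, 3.26]] + [[0.08, -0.21, 0.06],  [0.06, -0.16, 0.05]]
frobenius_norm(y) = 4.55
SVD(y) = [[-0.62, 0.79], [0.79, 0.62]] @ diag([4.539205576727408, 0.2884661716853406]) @ [[-0.39, 0.12, 0.92], [0.33, -0.91, 0.25]]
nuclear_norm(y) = 4.83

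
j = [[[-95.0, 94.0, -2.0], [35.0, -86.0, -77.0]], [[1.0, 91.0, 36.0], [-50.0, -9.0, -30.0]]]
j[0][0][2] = -2.0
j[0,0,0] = -95.0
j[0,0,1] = 94.0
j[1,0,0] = 1.0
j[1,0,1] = 91.0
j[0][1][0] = 35.0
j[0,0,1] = 94.0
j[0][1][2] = -77.0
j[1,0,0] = 1.0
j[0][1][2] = -77.0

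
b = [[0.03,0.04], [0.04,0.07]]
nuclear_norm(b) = 0.10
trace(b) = 0.10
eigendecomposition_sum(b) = [[0.0,-0.00], [-0.00,0.00]] + [[0.03, 0.04],[0.04, 0.07]]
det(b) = 0.00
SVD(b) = [[-0.53, -0.85], [-0.85, 0.53]] @ diag([0.09472135954999582, 0.005278640450004206]) @ [[-0.53, -0.85], [-0.85, 0.53]]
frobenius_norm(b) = 0.09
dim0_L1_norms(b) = [0.07, 0.11]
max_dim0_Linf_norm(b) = 0.07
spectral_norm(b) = 0.09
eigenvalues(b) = [0.01, 0.09]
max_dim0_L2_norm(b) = 0.08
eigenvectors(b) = [[-0.85,-0.53], [0.53,-0.85]]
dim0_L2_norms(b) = [0.05, 0.08]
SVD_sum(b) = [[0.03,0.04], [0.04,0.07]] + [[0.00, -0.00], [-0.00, 0.00]]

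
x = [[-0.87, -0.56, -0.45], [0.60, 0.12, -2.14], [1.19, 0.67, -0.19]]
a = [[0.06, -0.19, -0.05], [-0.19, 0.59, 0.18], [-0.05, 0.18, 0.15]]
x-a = [[-0.93, -0.37, -0.4], [0.79, -0.47, -2.32], [1.24, 0.49, -0.34]]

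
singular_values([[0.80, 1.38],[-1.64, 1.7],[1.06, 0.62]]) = [2.43, 1.93]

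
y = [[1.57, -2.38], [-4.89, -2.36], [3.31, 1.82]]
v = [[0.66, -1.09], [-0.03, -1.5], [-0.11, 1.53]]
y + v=[[2.23, -3.47], [-4.92, -3.86], [3.2, 3.35]]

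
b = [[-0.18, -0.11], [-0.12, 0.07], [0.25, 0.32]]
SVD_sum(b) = [[-0.14, -0.15], [-0.02, -0.02], [0.28, 0.29]] + [[-0.04, 0.04],  [-0.1, 0.09],  [-0.03, 0.03]]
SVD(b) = [[-0.45,-0.37], [-0.07,-0.90], [0.89,-0.25]] @ diag([0.45375037640062177, 0.15103177121484757]) @ [[0.69, 0.73],[0.73, -0.69]]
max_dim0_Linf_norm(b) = 0.32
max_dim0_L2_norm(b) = 0.35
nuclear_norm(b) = 0.60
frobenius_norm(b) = 0.48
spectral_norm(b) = 0.45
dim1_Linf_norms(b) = [0.18, 0.12, 0.32]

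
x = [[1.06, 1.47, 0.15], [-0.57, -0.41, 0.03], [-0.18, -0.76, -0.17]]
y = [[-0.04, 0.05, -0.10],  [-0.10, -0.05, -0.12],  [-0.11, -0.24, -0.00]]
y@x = [[-0.05, -0.00, 0.01],[-0.06, -0.04, 0.00],[0.02, -0.06, -0.02]]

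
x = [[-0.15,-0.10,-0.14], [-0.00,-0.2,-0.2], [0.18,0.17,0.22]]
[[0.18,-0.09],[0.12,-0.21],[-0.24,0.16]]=x @ [[-0.91, -0.29], [-1.09, 0.42], [0.50, 0.62]]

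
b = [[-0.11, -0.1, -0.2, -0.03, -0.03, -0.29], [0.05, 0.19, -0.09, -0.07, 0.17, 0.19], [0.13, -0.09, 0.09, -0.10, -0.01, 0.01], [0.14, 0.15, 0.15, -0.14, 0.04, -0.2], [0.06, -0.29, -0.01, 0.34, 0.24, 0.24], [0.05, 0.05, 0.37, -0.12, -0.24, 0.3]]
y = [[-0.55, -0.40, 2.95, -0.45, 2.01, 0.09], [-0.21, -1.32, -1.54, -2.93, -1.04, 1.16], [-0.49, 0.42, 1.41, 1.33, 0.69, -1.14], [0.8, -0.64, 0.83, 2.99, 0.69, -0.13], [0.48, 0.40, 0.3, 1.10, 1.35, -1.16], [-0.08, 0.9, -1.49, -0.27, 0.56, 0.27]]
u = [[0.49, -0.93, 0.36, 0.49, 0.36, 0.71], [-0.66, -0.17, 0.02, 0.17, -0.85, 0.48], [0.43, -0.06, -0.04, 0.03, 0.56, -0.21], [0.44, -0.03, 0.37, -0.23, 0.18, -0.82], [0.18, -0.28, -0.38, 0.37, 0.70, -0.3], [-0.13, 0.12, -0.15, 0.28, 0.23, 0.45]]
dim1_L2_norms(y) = [3.66, 3.89, 2.44, 3.34, 2.2, 1.87]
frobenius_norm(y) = 7.35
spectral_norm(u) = 1.75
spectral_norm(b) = 0.65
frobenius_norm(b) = 1.03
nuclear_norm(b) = 2.10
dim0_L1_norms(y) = [2.61, 4.08, 8.52, 9.07, 6.34, 3.95]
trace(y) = 4.15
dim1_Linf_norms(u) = [0.93, 0.85, 0.56, 0.82, 0.7, 0.45]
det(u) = 0.00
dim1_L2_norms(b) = [0.38, 0.34, 0.21, 0.35, 0.56, 0.55]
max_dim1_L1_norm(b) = 1.18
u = y @ b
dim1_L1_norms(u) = [3.34, 2.35, 1.33, 2.07, 2.21, 1.36]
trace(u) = 1.20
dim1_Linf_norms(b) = [0.29, 0.19, 0.13, 0.2, 0.34, 0.37]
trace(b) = 0.57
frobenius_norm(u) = 2.56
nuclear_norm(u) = 4.90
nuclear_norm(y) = 14.26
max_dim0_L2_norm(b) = 0.55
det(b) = -0.00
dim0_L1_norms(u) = [2.33, 1.59, 1.32, 1.57, 2.88, 2.97]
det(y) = -25.76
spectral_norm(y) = 5.86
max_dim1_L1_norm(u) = 3.34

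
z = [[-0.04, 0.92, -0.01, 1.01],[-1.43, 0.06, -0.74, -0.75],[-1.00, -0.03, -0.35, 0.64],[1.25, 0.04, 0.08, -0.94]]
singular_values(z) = [2.31, 1.74, 0.79, 0.17]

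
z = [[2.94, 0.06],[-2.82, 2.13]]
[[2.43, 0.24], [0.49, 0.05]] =z @[[0.80, 0.08], [1.29, 0.13]]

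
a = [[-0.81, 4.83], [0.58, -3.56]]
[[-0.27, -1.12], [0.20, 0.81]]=a@[[-0.14, 0.97], [-0.08, -0.07]]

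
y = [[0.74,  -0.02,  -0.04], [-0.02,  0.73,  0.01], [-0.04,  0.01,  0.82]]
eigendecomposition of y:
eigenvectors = [[-0.40, 0.73, 0.56], [0.16, 0.65, -0.74], [0.90, 0.21, 0.37]]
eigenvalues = [0.84, 0.71, 0.74]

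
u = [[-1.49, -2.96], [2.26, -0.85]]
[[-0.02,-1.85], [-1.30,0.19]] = u @ [[-0.48, 0.27], [0.25, 0.49]]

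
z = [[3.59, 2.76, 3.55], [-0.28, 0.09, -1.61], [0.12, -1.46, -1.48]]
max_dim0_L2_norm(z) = 4.17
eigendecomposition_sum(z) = [[3.61, 2.12, 1.89], [-0.39, -0.23, -0.21], [0.2, 0.12, 0.11]] + [[-0.03, -0.26, 0.11], [0.12, 0.91, -0.40], [-0.07, -0.52, 0.23]] + [[0.01,0.9,1.54],[-0.01,-0.58,-1.01],[-0.01,-1.06,-1.82]]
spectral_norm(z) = 6.08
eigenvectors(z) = [[0.99, 0.24, -0.6], [-0.11, -0.84, 0.39], [0.06, 0.49, 0.70]]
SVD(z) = [[-0.94,-0.33,-0.04], [0.2,-0.45,-0.87], [0.27,-0.83,0.49]] @ diag([6.080697953968349, 1.4210916935468143, 1.0624550772326342]) @ [[-0.56, -0.49, -0.67],[-0.81, 0.18, 0.55],[0.15, -0.85, 0.50]]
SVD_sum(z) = [[3.21, 2.81, 3.83], [-0.67, -0.58, -0.79], [-0.92, -0.80, -1.09]] + [[0.38, -0.09, -0.26], [0.52, -0.12, -0.35], [0.96, -0.21, -0.65]] + [[-0.01, 0.04, -0.02], [-0.14, 0.79, -0.46], [0.08, -0.44, 0.26]]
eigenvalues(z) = [3.49, 1.1, -2.39]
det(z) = -9.18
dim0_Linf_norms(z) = [3.59, 2.76, 3.55]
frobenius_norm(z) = 6.33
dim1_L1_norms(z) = [9.9, 1.98, 3.06]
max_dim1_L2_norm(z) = 5.75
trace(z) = 2.20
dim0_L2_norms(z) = [3.6, 3.12, 4.17]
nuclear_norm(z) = 8.56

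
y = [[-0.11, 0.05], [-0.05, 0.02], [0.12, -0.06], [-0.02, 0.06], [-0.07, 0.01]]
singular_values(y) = [0.2, 0.05]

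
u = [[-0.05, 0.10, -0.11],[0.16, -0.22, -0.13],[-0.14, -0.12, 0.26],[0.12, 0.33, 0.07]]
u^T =[[-0.05, 0.16, -0.14, 0.12], [0.10, -0.22, -0.12, 0.33], [-0.11, -0.13, 0.26, 0.07]]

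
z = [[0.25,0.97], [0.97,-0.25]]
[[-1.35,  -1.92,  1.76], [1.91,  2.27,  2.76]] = z@[[1.51, 1.72, 3.11],[-1.78, -2.42, 1.01]]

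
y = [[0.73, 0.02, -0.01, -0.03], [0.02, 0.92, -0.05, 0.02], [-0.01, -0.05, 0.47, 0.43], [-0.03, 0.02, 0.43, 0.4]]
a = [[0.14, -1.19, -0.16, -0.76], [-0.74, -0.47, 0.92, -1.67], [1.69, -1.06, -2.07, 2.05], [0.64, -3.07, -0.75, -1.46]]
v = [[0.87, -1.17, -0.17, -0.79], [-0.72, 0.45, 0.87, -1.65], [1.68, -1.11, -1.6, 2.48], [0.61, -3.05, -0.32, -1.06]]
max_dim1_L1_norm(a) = 6.87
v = a + y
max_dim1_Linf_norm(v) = 3.05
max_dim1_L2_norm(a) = 3.54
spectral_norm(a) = 4.08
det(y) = 0.00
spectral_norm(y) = 0.93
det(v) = 0.20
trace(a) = -3.86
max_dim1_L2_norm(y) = 0.92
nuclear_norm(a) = 7.93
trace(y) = 2.52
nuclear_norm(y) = 2.52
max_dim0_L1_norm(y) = 1.01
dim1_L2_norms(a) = [1.43, 2.1, 3.53, 3.54]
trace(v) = -1.34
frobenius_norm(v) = 5.54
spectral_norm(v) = 4.25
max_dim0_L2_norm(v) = 3.48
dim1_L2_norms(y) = [0.73, 0.92, 0.64, 0.59]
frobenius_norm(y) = 1.46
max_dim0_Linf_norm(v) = 3.05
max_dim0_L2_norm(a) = 3.49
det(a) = 0.00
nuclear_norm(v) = 8.42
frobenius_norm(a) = 5.61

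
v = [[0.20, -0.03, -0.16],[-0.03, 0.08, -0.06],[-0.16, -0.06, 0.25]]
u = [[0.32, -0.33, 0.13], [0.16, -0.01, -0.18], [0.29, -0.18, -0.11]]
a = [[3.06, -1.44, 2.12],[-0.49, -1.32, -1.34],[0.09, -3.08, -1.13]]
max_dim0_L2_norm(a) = 3.65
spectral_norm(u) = 0.58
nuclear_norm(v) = 0.53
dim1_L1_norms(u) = [0.78, 0.35, 0.58]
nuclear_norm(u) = 0.87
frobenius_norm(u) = 0.64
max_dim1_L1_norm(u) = 0.78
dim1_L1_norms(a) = [6.62, 3.15, 4.3]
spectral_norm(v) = 0.39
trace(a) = 0.61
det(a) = -3.64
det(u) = -0.00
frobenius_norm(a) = 5.52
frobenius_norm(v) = 0.41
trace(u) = 0.20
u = a @ v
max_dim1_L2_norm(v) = 0.3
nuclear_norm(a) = 8.03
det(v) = 0.00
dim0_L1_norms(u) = [0.77, 0.52, 0.42]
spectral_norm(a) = 4.10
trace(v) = 0.53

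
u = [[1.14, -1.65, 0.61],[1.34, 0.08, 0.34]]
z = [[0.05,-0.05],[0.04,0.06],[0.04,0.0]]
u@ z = [[0.02, -0.16], [0.08, -0.06]]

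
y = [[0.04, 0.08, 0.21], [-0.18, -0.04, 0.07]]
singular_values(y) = [0.23, 0.19]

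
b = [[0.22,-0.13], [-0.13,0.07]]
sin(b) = [[0.22, -0.13], [-0.13, 0.07]]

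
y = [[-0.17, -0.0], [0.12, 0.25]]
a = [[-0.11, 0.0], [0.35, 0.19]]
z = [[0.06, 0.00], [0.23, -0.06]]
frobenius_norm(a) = 0.41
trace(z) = 0.00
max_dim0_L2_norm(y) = 0.25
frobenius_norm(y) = 0.33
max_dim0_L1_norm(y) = 0.29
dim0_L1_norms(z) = [0.29, 0.06]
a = y + z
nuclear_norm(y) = 0.44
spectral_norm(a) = 0.41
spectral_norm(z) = 0.24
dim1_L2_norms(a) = [0.11, 0.4]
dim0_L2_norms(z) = [0.24, 0.06]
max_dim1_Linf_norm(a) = 0.35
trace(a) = 0.08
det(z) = -0.00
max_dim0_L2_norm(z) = 0.24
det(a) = -0.02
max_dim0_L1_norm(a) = 0.46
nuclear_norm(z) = 0.26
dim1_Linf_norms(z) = [0.06, 0.23]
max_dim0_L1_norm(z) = 0.29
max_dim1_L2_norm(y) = 0.28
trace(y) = 0.08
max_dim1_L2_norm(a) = 0.4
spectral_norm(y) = 0.29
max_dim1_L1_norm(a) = 0.54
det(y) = -0.04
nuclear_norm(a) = 0.46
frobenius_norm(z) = 0.25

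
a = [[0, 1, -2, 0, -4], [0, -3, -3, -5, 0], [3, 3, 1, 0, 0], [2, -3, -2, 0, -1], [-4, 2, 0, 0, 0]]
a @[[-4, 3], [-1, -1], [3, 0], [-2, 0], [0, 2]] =[[-7, -9], [4, 3], [-12, 6], [-11, 7], [14, -14]]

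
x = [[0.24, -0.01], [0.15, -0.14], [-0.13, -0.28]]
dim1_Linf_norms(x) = [0.24, 0.15, 0.28]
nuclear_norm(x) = 0.62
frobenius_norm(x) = 0.44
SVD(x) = [[-0.48, -0.62], [-0.01, -0.71], [0.88, -0.34]] @ diag([0.332508089245541, 0.29075482899907157]) @ [[-0.69, -0.72], [-0.72, 0.69]]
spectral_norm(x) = 0.33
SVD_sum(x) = [[0.11, 0.11], [0.0, 0.00], [-0.20, -0.21]] + [[0.13, -0.12], [0.15, -0.14], [0.07, -0.07]]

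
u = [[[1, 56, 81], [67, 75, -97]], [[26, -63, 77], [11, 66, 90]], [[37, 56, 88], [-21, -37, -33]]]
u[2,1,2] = -33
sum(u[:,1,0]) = 57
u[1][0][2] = 77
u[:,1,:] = [[67, 75, -97], [11, 66, 90], [-21, -37, -33]]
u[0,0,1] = 56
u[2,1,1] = -37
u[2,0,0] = 37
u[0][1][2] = -97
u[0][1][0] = 67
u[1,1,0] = 11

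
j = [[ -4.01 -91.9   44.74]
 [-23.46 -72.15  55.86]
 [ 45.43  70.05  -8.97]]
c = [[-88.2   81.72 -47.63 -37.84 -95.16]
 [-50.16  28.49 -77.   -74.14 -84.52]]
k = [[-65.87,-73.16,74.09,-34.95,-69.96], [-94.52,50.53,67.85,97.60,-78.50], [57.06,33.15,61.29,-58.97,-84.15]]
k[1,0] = -94.52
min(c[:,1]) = 28.49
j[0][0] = -4.01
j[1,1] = -72.15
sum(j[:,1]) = -94.00000000000001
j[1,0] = -23.46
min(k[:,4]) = -84.15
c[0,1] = 81.72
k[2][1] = 33.15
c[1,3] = -74.14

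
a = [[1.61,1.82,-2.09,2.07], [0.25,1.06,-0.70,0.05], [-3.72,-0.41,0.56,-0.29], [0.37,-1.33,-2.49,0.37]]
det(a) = 22.97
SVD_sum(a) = [[2.55,0.94,-1.81,1.21], [0.62,0.23,-0.44,0.30], [-2.36,-0.88,1.68,-1.12], [0.98,0.36,-0.69,0.46]] + [[-0.35, -0.19, -0.5, 0.14], [-0.06, -0.03, -0.08, 0.02], [-0.87, -0.47, -1.24, 0.35], [-1.16, -0.63, -1.65, 0.47]] + [[-0.59, 1.16, 0.13, 0.53], [-0.30, 0.59, 0.07, 0.27], [-0.49, 0.95, 0.10, 0.44], [0.56, -1.09, -0.12, -0.50]] + [[0.01,-0.09,0.09,0.19], [-0.02,0.27,-0.24,-0.54], [0.0,-0.02,0.02,0.04], [-0.00,0.03,-0.03,-0.06]]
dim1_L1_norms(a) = [7.59, 2.06, 4.98, 4.56]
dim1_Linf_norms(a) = [2.09, 1.06, 3.72, 2.49]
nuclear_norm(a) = 10.86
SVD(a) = [[-0.70, -0.23, -0.59, 0.33], [-0.17, -0.04, -0.30, -0.94], [0.65, -0.58, -0.49, 0.06], [-0.27, -0.78, 0.56, -0.1]] @ diag([4.999718257584646, 2.786265640485689, 2.375038435814351, 0.6941423152554189]) @ [[-0.73,-0.27,0.52,-0.35],[0.54,0.29,0.76,-0.22],[0.42,-0.82,-0.09,-0.38],[0.02,-0.41,0.38,0.83]]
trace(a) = 3.60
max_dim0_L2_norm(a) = 4.08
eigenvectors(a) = [[-0.69+0.00j,(0.09+0.39j),0.09-0.39j,-0.00+0.00j], [(-0.16+0j),(-0.12+0.02j),(-0.12-0.02j),(-0.67+0j)], [(0.62+0j),(-0.37+0.48j),-0.37-0.48j,0.13+0.00j], [(-0.35+0j),-0.68+0.00j,-0.68-0.00j,(0.73+0j)]]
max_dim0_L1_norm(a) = 5.95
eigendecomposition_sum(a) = [[2.38+0.00j, 0.90-0.00j, -1.96+0.00j, (1.21-0j)],  [0.55+0.00j, (0.21-0j), -0.45+0.00j, 0.28-0.00j],  [-2.14-0.00j, (-0.81+0j), 1.76+0.00j, -1.09+0.00j],  [(1.19+0j), (0.45-0j), (-0.98+0j), (0.61-0j)]] + [[-0.38+0.36j,(0.46+0.12j),(-0.07+0.45j),(0.43+0.03j)],[-0.11-0.12j,(-0.05+0.14j),(-0.14-0.03j),(-0.02+0.13j)],[-0.80-0.10j,(0.3+0.65j),(-0.6+0.36j),0.38+0.54j],[(-0.46-0.79j),-0.38+0.72j,(-0.74-0.29j),-0.22+0.71j]] + [[(-0.38-0.36j), (0.46-0.12j), (-0.07-0.45j), (0.43-0.03j)], [(-0.11+0.12j), (-0.05-0.14j), -0.14+0.03j, (-0.02-0.13j)], [(-0.8+0.1j), (0.3-0.65j), (-0.6-0.36j), 0.38-0.54j], [(-0.46+0.79j), -0.38-0.72j, -0.74+0.29j, -0.22-0.71j]] + [[-0.00+0.00j,  0.00-0.00j,  -0j,  -0.00+0.00j], [(-0.09+0j),  0.94-0.00j,  (0.03-0j),  (-0.2+0j)], [(0.02-0j),  (-0.19+0j),  -0.01+0.00j,  (0.04-0j)], [(0.1-0j),  -1.02+0.00j,  -0.03+0.00j,  (0.21-0j)]]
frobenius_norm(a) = 6.24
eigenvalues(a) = [(4.96+0j), (-1.25+1.58j), (-1.25-1.58j), (1.15+0j)]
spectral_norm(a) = 5.00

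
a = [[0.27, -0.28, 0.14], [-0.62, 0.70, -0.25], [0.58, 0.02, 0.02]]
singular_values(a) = [1.12, 0.42, 0.03]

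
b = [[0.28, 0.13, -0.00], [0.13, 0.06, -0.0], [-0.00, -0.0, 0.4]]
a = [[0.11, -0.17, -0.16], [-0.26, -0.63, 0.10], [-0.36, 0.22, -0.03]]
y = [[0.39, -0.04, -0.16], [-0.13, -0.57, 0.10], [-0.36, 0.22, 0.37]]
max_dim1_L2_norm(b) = 0.4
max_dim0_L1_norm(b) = 0.41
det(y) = -0.05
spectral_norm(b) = 0.40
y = b + a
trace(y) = 0.19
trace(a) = -0.55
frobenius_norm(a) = 0.85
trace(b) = 0.74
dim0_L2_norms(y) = [0.55, 0.61, 0.42]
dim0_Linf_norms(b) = [0.28, 0.13, 0.4]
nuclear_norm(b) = 0.74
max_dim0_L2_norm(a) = 0.69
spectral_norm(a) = 0.70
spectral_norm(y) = 0.68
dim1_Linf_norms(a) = [0.17, 0.63, 0.36]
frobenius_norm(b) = 0.53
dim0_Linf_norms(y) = [0.39, 0.57, 0.37]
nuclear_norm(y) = 1.42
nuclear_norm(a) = 1.32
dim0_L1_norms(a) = [0.73, 1.02, 0.29]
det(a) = 0.05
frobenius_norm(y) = 0.92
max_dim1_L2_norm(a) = 0.69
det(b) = -0.00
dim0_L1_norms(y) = [0.88, 0.83, 0.63]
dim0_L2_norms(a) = [0.46, 0.69, 0.19]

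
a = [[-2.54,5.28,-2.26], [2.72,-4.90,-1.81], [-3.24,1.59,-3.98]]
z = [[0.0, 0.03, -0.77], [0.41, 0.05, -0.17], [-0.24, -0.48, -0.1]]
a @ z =[[2.71, 1.27, 1.28], [-1.57, 0.71, -1.08], [1.61, 1.89, 2.62]]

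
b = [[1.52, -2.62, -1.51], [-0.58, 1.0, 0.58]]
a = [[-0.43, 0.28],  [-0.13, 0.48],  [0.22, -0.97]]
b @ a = [[-0.65, 0.63],[0.25, -0.24]]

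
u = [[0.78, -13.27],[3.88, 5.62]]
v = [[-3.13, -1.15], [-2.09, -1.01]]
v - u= [[-3.91, 12.12], [-5.97, -6.63]]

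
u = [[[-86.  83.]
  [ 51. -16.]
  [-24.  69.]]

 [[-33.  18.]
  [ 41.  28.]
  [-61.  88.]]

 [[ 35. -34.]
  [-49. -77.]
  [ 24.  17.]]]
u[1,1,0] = 41.0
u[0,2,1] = 69.0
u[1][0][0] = -33.0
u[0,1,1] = -16.0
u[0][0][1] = 83.0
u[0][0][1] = 83.0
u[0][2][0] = -24.0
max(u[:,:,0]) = 51.0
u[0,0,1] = 83.0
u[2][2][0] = 24.0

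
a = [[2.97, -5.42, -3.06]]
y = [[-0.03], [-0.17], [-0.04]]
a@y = [[0.95]]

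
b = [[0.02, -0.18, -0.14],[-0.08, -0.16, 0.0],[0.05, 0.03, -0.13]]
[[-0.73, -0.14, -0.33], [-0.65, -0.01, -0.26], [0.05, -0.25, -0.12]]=b@[[1.12, 1.95, 2.00], [3.48, -0.94, 0.61], [0.88, 2.49, 1.84]]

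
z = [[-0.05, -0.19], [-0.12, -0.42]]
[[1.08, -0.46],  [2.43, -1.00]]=z @[[-4.4, -1.31], [-4.52, 2.75]]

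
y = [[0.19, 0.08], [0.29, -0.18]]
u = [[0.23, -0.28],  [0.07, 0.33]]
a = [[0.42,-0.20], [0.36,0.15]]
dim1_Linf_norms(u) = [0.28, 0.33]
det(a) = 0.14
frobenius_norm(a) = 0.61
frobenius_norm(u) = 0.50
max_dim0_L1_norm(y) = 0.48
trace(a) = 0.57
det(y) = -0.06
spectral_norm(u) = 0.45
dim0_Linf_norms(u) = [0.23, 0.33]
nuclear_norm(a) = 0.80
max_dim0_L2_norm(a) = 0.55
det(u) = 0.10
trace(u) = 0.56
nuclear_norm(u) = 0.66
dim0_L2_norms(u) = [0.24, 0.43]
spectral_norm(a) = 0.56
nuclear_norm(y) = 0.52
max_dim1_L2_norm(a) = 0.47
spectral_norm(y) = 0.37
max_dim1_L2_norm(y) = 0.34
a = u + y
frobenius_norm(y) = 0.40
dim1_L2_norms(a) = [0.47, 0.39]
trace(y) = 0.01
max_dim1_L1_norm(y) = 0.47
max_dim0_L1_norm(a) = 0.78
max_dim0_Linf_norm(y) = 0.29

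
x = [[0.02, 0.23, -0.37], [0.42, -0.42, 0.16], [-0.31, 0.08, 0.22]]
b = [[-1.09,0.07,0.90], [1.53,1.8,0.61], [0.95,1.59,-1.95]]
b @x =[[-0.27,-0.21,0.61], [0.6,-0.36,-0.14], [1.29,-0.61,-0.53]]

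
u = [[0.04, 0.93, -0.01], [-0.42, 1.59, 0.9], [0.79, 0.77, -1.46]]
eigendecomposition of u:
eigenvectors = [[-0.16,0.89,0.46], [0.25,-0.03,0.83], [-0.95,0.46,0.32]]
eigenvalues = [-1.54, 0.01, 1.7]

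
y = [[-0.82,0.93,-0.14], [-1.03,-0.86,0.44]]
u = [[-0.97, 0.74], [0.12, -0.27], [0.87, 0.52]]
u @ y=[[0.03, -1.54, 0.46], [0.18, 0.34, -0.14], [-1.25, 0.36, 0.11]]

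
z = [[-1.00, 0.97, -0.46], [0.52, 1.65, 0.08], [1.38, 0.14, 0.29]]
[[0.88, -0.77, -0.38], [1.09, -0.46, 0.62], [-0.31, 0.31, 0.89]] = z @ [[-0.44, 0.11, 0.70],[0.77, -0.35, 0.17],[0.66, 0.70, -0.34]]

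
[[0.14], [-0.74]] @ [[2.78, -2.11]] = [[0.39,-0.30], [-2.06,1.56]]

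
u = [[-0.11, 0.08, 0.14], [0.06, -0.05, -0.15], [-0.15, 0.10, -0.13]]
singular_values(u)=[0.26, 0.23, 0.0]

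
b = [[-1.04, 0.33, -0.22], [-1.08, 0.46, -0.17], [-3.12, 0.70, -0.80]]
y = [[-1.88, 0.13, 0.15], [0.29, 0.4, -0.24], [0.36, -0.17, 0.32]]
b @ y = [[1.97, 0.03, -0.31], [2.1, 0.07, -0.33], [5.78, 0.01, -0.89]]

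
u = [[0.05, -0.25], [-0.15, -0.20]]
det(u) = -0.05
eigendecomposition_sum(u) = [[0.12, -0.08], [-0.05, 0.04]] + [[-0.07, -0.17],[-0.10, -0.24]]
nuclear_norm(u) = 0.47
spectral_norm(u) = 0.33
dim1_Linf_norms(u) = [0.25, 0.2]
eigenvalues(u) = [0.16, -0.31]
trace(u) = -0.15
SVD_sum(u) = [[-0.05, -0.23], [-0.05, -0.22]] + [[0.10, -0.02],[-0.10, 0.02]]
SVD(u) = [[0.72, 0.70], [0.7, -0.72]] @ diag([0.3259883101880148, 0.14571074641481538]) @ [[-0.21, -0.98],[0.98, -0.21]]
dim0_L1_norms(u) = [0.2, 0.45]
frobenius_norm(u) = 0.36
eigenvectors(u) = [[0.92, 0.58],[-0.39, 0.82]]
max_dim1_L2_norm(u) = 0.25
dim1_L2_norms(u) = [0.25, 0.25]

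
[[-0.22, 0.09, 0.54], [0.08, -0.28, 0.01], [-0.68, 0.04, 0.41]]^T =[[-0.22,  0.08,  -0.68], [0.09,  -0.28,  0.04], [0.54,  0.01,  0.41]]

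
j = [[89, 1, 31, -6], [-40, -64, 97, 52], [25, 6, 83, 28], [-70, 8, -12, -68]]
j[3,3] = -68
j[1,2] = 97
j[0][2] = 31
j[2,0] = 25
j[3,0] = -70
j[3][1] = 8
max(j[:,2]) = 97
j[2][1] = 6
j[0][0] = 89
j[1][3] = 52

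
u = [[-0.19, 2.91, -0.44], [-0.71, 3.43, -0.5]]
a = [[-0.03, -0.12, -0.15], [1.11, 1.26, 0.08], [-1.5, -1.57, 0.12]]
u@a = [[3.90, 4.38, 0.21], [4.58, 5.19, 0.32]]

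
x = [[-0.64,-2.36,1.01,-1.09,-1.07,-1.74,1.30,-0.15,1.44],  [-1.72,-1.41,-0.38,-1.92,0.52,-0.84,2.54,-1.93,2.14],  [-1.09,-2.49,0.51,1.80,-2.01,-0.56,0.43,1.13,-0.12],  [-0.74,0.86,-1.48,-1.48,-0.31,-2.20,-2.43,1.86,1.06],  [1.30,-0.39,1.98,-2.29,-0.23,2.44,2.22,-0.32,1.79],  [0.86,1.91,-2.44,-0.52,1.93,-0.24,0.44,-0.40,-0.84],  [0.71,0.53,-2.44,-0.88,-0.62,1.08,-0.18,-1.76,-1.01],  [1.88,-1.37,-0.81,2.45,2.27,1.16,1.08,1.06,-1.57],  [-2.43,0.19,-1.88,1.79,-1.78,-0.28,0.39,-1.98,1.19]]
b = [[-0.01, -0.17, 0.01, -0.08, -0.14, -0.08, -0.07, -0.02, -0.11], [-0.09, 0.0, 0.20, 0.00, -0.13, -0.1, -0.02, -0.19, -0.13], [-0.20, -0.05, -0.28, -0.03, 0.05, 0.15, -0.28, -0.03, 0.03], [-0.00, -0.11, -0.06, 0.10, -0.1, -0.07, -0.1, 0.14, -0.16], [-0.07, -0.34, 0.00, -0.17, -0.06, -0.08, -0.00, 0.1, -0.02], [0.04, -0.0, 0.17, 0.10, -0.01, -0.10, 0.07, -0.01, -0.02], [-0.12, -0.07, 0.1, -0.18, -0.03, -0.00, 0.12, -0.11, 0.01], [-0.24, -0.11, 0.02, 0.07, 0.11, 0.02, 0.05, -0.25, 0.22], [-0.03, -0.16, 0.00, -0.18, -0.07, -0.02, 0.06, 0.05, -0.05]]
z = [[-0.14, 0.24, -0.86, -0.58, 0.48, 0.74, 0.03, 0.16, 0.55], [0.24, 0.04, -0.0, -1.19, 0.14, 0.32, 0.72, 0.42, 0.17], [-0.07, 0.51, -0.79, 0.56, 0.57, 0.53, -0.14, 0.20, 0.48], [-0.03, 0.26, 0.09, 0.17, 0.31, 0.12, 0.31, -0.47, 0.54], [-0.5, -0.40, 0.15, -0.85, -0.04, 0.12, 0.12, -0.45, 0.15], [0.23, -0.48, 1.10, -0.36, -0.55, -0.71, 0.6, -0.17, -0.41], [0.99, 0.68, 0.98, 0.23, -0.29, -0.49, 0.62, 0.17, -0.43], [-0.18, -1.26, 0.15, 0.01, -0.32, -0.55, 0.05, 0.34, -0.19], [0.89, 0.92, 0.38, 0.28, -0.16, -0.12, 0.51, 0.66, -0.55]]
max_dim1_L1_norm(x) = 13.65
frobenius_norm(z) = 4.51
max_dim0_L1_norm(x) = 14.22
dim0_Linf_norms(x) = [2.43, 2.49, 2.44, 2.45, 2.27, 2.44, 2.54, 1.98, 2.14]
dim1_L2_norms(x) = [4.02, 4.95, 4.09, 4.59, 5.02, 3.93, 3.64, 4.83, 4.63]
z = x @ b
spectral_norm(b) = 0.58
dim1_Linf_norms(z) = [0.86, 1.19, 0.79, 0.54, 0.85, 1.1, 0.99, 1.26, 0.92]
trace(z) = -1.06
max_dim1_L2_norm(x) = 5.02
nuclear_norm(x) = 34.03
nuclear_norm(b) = 2.42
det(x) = -13350.54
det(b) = 0.00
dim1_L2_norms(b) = [0.28, 0.36, 0.48, 0.31, 0.41, 0.24, 0.3, 0.45, 0.27]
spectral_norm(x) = 7.27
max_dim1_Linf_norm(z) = 1.26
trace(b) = -0.53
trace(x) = -1.42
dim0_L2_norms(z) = [1.48, 1.92, 1.93, 1.75, 1.09, 1.42, 1.29, 1.13, 1.25]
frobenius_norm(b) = 1.06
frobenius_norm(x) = 13.31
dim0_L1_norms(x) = [11.37, 11.51, 12.93, 14.22, 10.74, 10.54, 11.01, 10.59, 11.16]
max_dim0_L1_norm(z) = 4.79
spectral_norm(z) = 3.01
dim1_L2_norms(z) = [1.5, 1.52, 1.45, 0.91, 1.19, 1.73, 1.84, 1.48, 1.7]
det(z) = 0.00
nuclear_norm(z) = 9.50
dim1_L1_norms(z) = [3.78, 3.24, 3.85, 2.3, 2.78, 4.61, 4.88, 3.05, 4.47]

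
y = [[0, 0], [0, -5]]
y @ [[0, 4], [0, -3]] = [[0, 0], [0, 15]]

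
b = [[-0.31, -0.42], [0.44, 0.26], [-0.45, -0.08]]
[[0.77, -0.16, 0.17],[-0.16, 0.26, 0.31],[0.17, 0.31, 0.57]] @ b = [[-0.39, -0.38], [0.02, 0.11], [-0.17, -0.04]]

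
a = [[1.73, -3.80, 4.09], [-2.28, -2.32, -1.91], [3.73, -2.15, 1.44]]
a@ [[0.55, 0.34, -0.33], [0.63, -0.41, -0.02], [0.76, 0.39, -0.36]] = [[1.67, 3.74, -1.97], [-4.17, -0.57, 1.49], [1.79, 2.71, -1.71]]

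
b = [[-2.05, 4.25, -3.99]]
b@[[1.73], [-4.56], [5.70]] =[[-45.67]]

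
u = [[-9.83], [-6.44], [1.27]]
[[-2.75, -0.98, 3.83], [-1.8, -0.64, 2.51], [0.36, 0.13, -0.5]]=u @ [[0.28, 0.10, -0.39]]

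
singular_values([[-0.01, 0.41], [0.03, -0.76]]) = [0.86, 0.01]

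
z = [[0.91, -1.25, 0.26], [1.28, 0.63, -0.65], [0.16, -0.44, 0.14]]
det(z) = 0.001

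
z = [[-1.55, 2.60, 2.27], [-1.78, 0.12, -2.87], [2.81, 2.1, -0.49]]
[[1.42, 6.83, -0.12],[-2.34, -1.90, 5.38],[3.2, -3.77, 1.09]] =z@[[0.73, -1.40, -0.56], [0.64, 0.44, 0.92], [0.39, 1.55, -1.49]]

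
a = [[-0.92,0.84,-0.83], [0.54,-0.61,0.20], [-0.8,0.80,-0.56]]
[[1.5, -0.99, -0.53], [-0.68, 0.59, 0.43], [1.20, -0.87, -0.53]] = a@ [[-0.27, -0.21, 0.38],  [0.58, -1.03, -0.45],  [-0.92, 0.38, -0.24]]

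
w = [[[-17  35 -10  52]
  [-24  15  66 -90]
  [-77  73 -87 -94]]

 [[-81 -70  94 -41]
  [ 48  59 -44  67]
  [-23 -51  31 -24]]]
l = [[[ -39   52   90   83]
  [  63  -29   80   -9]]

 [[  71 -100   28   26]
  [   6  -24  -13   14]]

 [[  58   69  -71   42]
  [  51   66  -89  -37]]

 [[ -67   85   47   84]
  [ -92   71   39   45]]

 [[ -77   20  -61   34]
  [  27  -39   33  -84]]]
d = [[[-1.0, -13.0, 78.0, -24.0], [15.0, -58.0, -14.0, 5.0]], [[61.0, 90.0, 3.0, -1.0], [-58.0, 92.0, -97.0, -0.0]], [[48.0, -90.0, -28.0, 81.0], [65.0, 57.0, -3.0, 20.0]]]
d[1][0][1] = 90.0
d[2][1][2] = -3.0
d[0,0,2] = 78.0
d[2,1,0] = 65.0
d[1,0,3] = -1.0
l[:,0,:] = [[-39, 52, 90, 83], [71, -100, 28, 26], [58, 69, -71, 42], [-67, 85, 47, 84], [-77, 20, -61, 34]]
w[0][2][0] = -77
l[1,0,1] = -100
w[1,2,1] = -51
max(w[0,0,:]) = 52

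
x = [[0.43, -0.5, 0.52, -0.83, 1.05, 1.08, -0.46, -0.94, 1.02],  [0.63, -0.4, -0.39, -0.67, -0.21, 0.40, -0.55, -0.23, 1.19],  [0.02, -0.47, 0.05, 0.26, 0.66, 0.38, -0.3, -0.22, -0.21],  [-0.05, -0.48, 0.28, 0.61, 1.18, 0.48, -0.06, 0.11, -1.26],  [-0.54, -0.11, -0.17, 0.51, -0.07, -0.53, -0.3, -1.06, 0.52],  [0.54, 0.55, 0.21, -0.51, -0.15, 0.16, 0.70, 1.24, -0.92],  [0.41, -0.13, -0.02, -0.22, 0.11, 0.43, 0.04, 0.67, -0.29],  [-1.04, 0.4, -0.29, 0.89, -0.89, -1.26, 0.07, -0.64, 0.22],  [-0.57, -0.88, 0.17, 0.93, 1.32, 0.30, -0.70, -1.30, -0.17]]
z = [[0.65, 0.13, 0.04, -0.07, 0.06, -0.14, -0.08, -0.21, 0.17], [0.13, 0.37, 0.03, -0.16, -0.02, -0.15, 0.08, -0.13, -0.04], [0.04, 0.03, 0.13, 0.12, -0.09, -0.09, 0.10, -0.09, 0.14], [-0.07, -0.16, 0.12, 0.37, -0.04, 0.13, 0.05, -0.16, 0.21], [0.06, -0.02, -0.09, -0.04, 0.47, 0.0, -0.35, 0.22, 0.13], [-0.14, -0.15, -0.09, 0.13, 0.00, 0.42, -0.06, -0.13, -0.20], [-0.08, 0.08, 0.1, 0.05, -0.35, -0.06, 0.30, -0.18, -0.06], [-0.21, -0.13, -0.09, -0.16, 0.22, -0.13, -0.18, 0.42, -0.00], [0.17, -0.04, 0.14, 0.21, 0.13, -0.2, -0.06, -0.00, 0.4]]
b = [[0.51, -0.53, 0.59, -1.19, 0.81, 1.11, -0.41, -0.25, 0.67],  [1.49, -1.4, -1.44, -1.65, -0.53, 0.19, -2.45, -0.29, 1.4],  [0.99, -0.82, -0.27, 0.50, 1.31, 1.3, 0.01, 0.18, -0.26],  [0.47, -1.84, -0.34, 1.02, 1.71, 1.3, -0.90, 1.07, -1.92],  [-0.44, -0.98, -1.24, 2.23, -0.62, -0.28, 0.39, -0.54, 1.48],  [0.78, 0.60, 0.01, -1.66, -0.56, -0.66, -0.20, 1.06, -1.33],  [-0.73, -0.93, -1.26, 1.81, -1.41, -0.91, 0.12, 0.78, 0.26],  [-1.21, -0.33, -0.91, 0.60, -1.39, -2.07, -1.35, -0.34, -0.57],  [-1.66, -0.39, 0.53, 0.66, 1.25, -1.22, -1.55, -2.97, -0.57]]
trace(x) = 0.01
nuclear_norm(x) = 10.78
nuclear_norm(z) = 3.54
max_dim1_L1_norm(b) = 10.84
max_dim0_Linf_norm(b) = 2.97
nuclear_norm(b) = 23.28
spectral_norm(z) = 1.00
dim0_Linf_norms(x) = [1.04, 0.88, 0.52, 0.93, 1.32, 1.26, 0.7, 1.3, 1.26]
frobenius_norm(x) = 5.66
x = z @ b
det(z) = 0.00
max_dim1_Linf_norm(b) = 2.97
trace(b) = -2.21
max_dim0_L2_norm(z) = 0.74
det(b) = 0.01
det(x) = -0.00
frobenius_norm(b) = 10.01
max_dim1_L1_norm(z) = 1.55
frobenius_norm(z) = 1.68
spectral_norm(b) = 5.50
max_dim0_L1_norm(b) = 11.32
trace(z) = 3.53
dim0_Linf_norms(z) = [0.65, 0.37, 0.14, 0.37, 0.47, 0.42, 0.35, 0.42, 0.4]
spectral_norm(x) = 3.59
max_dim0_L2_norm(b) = 4.15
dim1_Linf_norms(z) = [0.65, 0.37, 0.14, 0.37, 0.47, 0.42, 0.35, 0.42, 0.4]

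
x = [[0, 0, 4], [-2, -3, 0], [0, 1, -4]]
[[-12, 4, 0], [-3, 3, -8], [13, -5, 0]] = x @[[0, 0, 4], [1, -1, 0], [-3, 1, 0]]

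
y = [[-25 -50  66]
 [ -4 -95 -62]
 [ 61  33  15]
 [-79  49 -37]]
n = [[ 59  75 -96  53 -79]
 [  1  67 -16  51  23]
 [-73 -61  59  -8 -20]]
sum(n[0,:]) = 12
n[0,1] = 75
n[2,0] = -73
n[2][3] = -8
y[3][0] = -79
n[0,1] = 75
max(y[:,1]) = 49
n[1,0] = 1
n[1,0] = 1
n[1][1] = 67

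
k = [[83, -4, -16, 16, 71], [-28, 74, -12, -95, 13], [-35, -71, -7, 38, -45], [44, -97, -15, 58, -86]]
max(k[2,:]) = 38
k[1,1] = 74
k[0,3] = 16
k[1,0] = -28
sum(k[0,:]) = 150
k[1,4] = 13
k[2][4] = -45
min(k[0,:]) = -16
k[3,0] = 44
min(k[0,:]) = -16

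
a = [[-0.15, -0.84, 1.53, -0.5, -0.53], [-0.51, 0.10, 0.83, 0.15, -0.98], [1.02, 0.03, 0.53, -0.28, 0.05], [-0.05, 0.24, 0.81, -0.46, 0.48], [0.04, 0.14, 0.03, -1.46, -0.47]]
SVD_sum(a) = [[-0.09,-0.39,1.45,-0.78,-0.65],[-0.05,-0.2,0.76,-0.41,-0.34],[-0.02,-0.1,0.37,-0.20,-0.17],[-0.03,-0.13,0.5,-0.27,-0.22],[-0.04,-0.17,0.63,-0.34,-0.28]] + [[-0.15,-0.06,0.07,0.25,-0.09], [-0.37,-0.15,0.18,0.62,-0.21], [0.28,0.11,-0.13,-0.47,0.16], [0.16,0.06,-0.07,-0.26,0.09], [0.5,0.20,-0.24,-0.84,0.29]] + [[0.14, -0.04, 0.11, 0.09, 0.14],  [-0.24, 0.07, -0.20, -0.16, -0.25],  [0.41, -0.11, 0.33, 0.27, 0.42],  [0.23, -0.06, 0.18, 0.15, 0.23],  [-0.44, 0.12, -0.35, -0.29, -0.45]] + [[-0.00, 0.00, 0.0, -0.00, 0.00], [0.1, -0.03, -0.03, 0.03, -0.1], [0.33, -0.08, -0.10, 0.09, -0.33], [-0.43, 0.11, 0.13, -0.12, 0.43], [0.03, -0.01, -0.01, 0.01, -0.03]] + [[-0.04,-0.36,-0.1,-0.06,0.06], [0.05,0.41,0.12,0.07,-0.07], [0.03,0.21,0.06,0.04,-0.04], [0.03,0.26,0.07,0.04,-0.05], [-0.00,-0.01,-0.0,-0.00,0.0]]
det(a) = -2.52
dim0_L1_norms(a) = [1.77, 1.35, 3.73, 2.85, 2.51]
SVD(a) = [[-0.78, 0.21, 0.19, -0.0, -0.56], [-0.41, 0.52, -0.35, 0.19, 0.64], [-0.20, -0.39, 0.58, 0.60, 0.33], [-0.27, -0.22, 0.32, -0.78, 0.41], [-0.34, -0.7, -0.63, 0.05, -0.01]] @ diag([2.3309530627639363, 1.5245307387886704, 1.2526171198639802, 0.8229144551714773, 0.6884228324027254]) @ [[0.05, 0.21, -0.80, 0.43, 0.36], [-0.47, -0.19, 0.22, 0.79, -0.27], [0.56, -0.15, 0.45, 0.37, 0.57], [0.67, -0.17, -0.20, 0.19, -0.67], [0.11, 0.93, 0.26, 0.15, -0.16]]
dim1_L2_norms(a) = [1.9, 1.39, 1.18, 1.08, 1.54]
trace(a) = -0.45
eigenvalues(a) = [(-1.57+0j), (1.05+0.23j), (1.05-0.23j), (-0.49+1.07j), (-0.49-1.07j)]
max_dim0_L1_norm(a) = 3.73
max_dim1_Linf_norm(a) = 1.53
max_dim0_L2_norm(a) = 1.99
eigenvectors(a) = [[0.78+0.00j, 0.38+0.12j, 0.38-0.12j, (0.15-0.14j), 0.15+0.14j], [0.48+0.00j, 0.52-0.28j, (0.52+0.28j), (-0.03-0.41j), (-0.03+0.41j)], [-0.37+0.00j, (0.59+0j), (0.59-0j), (-0.2+0.08j), (-0.2-0.08j)], [(0.15+0j), (0.31-0.07j), 0.31+0.07j, -0.01+0.48j, -0.01-0.48j], [(0.12+0j), -0.21+0.08j, -0.21-0.08j, (-0.71+0j), -0.71-0.00j]]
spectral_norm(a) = 2.33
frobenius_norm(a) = 3.24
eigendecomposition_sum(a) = [[-0.78+0.00j, -0.29+0.00j, (0.92-0j), -0.61+0.00j, -0.40-0.00j], [(-0.48+0j), (-0.18+0j), (0.57-0j), (-0.38+0j), -0.25-0.00j], [(0.37-0j), 0.14-0.00j, (-0.44+0j), 0.29-0.00j, 0.19+0.00j], [-0.15+0.00j, -0.05+0.00j, (0.18-0j), -0.12+0.00j, (-0.08-0j)], [-0.12+0.00j, -0.04+0.00j, 0.14-0.00j, (-0.09+0j), -0.06-0.00j]] + [[(0.33-0.37j), (-0.21+0.43j), 0.35-0.13j, (-0.14+0.27j), -0.02-0.07j], [(-0.05-0.72j), (0.23+0.67j), 0.23-0.50j, 0.14+0.42j, -0.09-0.05j], [(0.3-0.67j), (-0.11+0.71j), 0.45-0.34j, (-0.07+0.45j), (-0.05-0.08j)], [0.08-0.38j, 0.03+0.38j, (0.19-0.23j), 0.01+0.24j, (-0.04-0.04j)], [(-0.02+0.28j), -0.05-0.27j, -0.12+0.18j, -0.03-0.17j, 0.03+0.02j]] + [[0.33+0.37j,(-0.21-0.43j),(0.35+0.13j),(-0.14-0.27j),-0.02+0.07j], [(-0.05+0.72j),(0.23-0.67j),0.23+0.50j,0.14-0.42j,(-0.09+0.05j)], [(0.3+0.67j),-0.11-0.71j,0.45+0.34j,(-0.07-0.45j),(-0.05+0.08j)], [0.08+0.38j,0.03-0.38j,0.19+0.23j,0.01-0.24j,-0.04+0.04j], [-0.02-0.28j,-0.05+0.27j,(-0.12-0.18j),-0.03+0.17j,(0.03-0.02j)]] + [[(-0.01+0.03j), -0.07-0.01j, -0.05-0.03j, 0.19-0.08j, -0.04-0.15j],[0.03+0.06j, (-0.09+0.09j), -0.10+0.04j, 0.12-0.38j, -0.28-0.11j],[0.02-0.02j, 0.06+0.03j, 0.04+0.04j, (-0.21-0j), (-0.02+0.16j)],[-0.03-0.07j, (0.12-0.09j), (0.12-0.04j), -0.19+0.44j, 0.32+0.17j],[0.10-0.05j, 0.14+0.18j, (0.06+0.18j), -0.65-0.26j, (-0.23+0.47j)]] + [[-0.01-0.03j, -0.07+0.01j, (-0.05+0.03j), (0.19+0.08j), -0.04+0.15j], [0.03-0.06j, (-0.09-0.09j), -0.10-0.04j, (0.12+0.38j), -0.28+0.11j], [(0.02+0.02j), (0.06-0.03j), 0.04-0.04j, (-0.21+0j), -0.02-0.16j], [(-0.03+0.07j), (0.12+0.09j), 0.12+0.04j, (-0.19-0.44j), 0.32-0.17j], [0.10+0.05j, (0.14-0.18j), (0.06-0.18j), (-0.65+0.26j), (-0.23-0.47j)]]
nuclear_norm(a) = 6.62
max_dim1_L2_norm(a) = 1.9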